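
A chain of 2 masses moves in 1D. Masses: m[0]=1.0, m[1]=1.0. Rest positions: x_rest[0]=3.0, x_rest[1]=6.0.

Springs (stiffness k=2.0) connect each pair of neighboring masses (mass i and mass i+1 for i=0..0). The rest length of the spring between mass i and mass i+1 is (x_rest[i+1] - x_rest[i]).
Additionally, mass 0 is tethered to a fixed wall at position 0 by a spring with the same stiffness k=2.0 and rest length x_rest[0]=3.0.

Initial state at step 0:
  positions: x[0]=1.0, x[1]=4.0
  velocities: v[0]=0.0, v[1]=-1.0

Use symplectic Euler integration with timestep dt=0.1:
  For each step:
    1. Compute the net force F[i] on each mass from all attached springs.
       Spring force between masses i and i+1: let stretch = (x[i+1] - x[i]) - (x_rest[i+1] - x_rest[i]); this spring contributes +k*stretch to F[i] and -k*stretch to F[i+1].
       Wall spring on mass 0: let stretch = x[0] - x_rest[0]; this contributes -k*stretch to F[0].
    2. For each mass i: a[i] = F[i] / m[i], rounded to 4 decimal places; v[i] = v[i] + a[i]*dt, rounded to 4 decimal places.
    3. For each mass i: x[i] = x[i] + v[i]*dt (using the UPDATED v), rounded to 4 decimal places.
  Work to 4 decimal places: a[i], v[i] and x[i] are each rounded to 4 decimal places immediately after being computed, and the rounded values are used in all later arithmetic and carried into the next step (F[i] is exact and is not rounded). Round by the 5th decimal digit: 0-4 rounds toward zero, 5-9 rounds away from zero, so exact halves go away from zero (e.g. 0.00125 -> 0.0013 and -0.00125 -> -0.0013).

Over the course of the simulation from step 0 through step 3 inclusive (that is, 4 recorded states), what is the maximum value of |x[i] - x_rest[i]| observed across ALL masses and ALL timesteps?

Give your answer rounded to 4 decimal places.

Answer: 2.2881

Derivation:
Step 0: x=[1.0000 4.0000] v=[0.0000 -1.0000]
Step 1: x=[1.0400 3.9000] v=[0.4000 -1.0000]
Step 2: x=[1.1164 3.8028] v=[0.7640 -0.9720]
Step 3: x=[1.2242 3.7119] v=[1.0780 -0.9093]
Max displacement = 2.2881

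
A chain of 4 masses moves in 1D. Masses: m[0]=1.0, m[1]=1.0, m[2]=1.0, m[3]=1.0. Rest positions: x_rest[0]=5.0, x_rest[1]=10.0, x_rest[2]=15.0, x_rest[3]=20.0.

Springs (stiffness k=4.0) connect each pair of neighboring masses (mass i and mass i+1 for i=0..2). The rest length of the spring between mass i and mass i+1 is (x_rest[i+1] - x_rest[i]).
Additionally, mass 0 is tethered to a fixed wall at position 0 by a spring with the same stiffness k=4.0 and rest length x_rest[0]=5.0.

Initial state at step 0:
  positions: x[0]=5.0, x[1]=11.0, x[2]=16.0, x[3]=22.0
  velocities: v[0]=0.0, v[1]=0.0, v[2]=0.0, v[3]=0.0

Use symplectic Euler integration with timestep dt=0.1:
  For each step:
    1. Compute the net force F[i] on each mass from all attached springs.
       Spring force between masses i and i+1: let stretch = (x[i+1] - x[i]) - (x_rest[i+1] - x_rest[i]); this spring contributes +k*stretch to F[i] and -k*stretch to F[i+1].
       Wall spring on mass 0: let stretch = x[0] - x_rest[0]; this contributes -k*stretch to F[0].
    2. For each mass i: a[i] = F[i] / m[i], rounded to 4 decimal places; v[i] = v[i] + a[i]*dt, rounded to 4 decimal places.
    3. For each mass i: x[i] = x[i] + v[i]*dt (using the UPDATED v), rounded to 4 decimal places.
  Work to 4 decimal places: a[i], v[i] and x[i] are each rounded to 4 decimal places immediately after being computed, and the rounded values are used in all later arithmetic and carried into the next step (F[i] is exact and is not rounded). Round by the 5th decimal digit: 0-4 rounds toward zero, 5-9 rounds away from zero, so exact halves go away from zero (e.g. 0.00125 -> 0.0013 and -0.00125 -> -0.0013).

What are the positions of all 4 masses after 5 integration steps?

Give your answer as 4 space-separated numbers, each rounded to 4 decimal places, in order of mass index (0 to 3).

Step 0: x=[5.0000 11.0000 16.0000 22.0000] v=[0.0000 0.0000 0.0000 0.0000]
Step 1: x=[5.0400 10.9600 16.0400 21.9600] v=[0.4000 -0.4000 0.4000 -0.4000]
Step 2: x=[5.1152 10.8864 16.1136 21.8832] v=[0.7520 -0.7360 0.7360 -0.7680]
Step 3: x=[5.2166 10.7910 16.2089 21.7756] v=[1.0144 -0.9536 0.9530 -1.0758]
Step 4: x=[5.3324 10.6894 16.3102 21.6454] v=[1.1575 -1.0162 1.0125 -1.3025]
Step 5: x=[5.4491 10.5983 16.4000 21.5017] v=[1.1673 -0.9107 0.8983 -1.4366]

Answer: 5.4491 10.5983 16.4000 21.5017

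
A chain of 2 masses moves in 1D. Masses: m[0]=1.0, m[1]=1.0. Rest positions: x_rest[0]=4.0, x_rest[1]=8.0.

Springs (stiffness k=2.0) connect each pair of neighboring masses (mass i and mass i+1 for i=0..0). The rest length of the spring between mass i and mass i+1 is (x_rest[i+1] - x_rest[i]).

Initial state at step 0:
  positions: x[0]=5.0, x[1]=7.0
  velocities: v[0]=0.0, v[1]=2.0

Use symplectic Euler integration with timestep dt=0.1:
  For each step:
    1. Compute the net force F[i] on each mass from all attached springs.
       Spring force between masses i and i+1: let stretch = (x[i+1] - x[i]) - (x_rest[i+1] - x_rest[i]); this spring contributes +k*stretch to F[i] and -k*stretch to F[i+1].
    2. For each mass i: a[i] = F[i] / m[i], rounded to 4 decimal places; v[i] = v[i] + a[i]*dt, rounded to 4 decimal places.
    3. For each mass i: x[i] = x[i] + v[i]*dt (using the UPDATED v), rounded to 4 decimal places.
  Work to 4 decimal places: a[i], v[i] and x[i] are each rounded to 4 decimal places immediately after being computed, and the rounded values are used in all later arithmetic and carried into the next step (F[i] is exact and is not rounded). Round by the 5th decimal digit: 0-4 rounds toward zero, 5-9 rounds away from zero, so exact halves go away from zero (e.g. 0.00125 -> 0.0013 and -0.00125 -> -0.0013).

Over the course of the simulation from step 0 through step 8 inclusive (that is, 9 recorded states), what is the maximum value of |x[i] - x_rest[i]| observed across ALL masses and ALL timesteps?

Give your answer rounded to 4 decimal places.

Step 0: x=[5.0000 7.0000] v=[0.0000 2.0000]
Step 1: x=[4.9600 7.2400] v=[-0.4000 2.4000]
Step 2: x=[4.8856 7.5144] v=[-0.7440 2.7440]
Step 3: x=[4.7838 7.8162] v=[-1.0182 3.0182]
Step 4: x=[4.6626 8.1374] v=[-1.2117 3.2117]
Step 5: x=[4.5309 8.4691] v=[-1.3167 3.3167]
Step 6: x=[4.3980 8.8020] v=[-1.3291 3.3291]
Step 7: x=[4.2732 9.1268] v=[-1.2483 3.2483]
Step 8: x=[4.1654 9.4346] v=[-1.0776 3.0776]
Max displacement = 1.4346

Answer: 1.4346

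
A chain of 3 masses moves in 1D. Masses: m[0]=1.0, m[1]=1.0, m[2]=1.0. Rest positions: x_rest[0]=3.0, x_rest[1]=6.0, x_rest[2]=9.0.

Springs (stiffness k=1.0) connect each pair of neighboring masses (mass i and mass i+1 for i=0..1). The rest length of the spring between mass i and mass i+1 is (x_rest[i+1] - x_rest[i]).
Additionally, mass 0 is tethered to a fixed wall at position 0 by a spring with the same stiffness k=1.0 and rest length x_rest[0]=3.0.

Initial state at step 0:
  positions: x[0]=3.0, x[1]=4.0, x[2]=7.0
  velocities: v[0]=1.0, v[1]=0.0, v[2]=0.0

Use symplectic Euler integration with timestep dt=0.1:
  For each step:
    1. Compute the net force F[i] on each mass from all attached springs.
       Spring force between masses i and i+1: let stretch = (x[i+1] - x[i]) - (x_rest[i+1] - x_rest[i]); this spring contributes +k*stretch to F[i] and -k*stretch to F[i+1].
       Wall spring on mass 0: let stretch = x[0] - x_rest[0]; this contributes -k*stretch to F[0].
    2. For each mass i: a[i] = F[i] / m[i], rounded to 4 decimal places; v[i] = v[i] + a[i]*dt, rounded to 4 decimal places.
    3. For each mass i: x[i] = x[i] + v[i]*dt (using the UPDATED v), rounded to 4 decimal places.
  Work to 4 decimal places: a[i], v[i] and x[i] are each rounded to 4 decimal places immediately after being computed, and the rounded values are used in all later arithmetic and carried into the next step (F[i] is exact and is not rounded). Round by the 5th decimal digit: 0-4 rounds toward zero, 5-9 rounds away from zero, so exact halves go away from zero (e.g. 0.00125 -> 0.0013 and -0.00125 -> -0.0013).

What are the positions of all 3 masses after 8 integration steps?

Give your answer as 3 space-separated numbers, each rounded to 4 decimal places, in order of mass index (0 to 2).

Answer: 3.0421 4.6773 7.0408

Derivation:
Step 0: x=[3.0000 4.0000 7.0000] v=[1.0000 0.0000 0.0000]
Step 1: x=[3.0800 4.0200 7.0000] v=[0.8000 0.2000 0.0000]
Step 2: x=[3.1386 4.0604 7.0002] v=[0.5860 0.4040 0.0020]
Step 3: x=[3.1750 4.1210 7.0010] v=[0.3643 0.6058 0.0080]
Step 4: x=[3.1891 4.2009 7.0030] v=[0.1414 0.7992 0.0200]
Step 5: x=[3.1815 4.2987 7.0070] v=[-0.0763 0.9782 0.0398]
Step 6: x=[3.1532 4.4124 7.0139] v=[-0.2827 1.1373 0.0690]
Step 7: x=[3.1060 4.5396 7.0248] v=[-0.4721 1.2715 0.1089]
Step 8: x=[3.0421 4.6773 7.0408] v=[-0.6393 1.3767 0.1604]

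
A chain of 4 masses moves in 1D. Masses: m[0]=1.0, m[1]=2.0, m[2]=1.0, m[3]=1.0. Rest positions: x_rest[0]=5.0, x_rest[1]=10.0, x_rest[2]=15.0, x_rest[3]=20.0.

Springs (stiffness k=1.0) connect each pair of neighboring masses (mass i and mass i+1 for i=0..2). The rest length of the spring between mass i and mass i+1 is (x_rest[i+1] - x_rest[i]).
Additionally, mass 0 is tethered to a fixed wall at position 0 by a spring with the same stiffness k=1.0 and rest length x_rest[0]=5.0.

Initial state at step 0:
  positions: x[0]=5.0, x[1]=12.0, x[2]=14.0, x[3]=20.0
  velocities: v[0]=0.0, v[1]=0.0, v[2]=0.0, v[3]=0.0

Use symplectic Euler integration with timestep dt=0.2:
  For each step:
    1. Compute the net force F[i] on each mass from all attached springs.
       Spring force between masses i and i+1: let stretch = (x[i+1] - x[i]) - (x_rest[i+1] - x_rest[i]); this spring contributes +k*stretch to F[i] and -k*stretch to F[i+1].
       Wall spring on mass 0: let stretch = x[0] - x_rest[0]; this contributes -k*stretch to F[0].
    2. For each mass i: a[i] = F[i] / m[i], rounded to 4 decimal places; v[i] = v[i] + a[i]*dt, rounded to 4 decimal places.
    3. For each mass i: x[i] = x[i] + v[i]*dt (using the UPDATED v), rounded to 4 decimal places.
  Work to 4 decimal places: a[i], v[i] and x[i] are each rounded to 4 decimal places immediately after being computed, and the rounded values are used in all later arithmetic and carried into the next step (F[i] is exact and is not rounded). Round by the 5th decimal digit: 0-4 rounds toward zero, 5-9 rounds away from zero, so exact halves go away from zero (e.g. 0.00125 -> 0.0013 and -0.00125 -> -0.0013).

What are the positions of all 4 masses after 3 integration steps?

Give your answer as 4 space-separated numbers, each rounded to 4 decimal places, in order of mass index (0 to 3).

Answer: 5.4292 11.4431 14.8701 19.7989

Derivation:
Step 0: x=[5.0000 12.0000 14.0000 20.0000] v=[0.0000 0.0000 0.0000 0.0000]
Step 1: x=[5.0800 11.9000 14.1600 19.9600] v=[0.4000 -0.5000 0.8000 -0.2000]
Step 2: x=[5.2296 11.7088 14.4616 19.8880] v=[0.7480 -0.9560 1.5080 -0.3600]
Step 3: x=[5.4292 11.4431 14.8701 19.7989] v=[0.9979 -1.3286 2.0427 -0.4453]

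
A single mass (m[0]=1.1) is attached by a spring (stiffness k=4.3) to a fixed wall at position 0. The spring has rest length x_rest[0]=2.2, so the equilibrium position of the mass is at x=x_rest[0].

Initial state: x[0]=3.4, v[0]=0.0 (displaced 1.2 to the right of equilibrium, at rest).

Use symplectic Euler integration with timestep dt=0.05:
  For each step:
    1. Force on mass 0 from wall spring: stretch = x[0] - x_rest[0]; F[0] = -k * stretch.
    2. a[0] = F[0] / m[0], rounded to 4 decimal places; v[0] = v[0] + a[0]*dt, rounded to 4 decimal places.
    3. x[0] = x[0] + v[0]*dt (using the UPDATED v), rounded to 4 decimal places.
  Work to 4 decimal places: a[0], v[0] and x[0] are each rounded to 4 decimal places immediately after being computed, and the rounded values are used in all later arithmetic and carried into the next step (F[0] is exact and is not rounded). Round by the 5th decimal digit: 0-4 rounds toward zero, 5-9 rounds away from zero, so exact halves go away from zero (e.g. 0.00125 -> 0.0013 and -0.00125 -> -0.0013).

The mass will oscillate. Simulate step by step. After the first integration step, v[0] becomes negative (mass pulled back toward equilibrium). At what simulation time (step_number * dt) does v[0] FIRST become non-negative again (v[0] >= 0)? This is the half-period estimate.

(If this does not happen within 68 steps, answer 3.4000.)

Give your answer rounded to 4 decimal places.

Answer: 1.6000

Derivation:
Step 0: x=[3.4000] v=[0.0000]
Step 1: x=[3.3883] v=[-0.2345]
Step 2: x=[3.3650] v=[-0.4668]
Step 3: x=[3.3303] v=[-0.6945]
Step 4: x=[3.2845] v=[-0.9154]
Step 5: x=[3.2281] v=[-1.1274]
Step 6: x=[3.1617] v=[-1.3283]
Step 7: x=[3.0859] v=[-1.5163]
Step 8: x=[3.0014] v=[-1.6895]
Step 9: x=[2.9091] v=[-1.8461]
Step 10: x=[2.8099] v=[-1.9847]
Step 11: x=[2.7047] v=[-2.1039]
Step 12: x=[2.5946] v=[-2.2025]
Step 13: x=[2.4806] v=[-2.2796]
Step 14: x=[2.3639] v=[-2.3344]
Step 15: x=[2.2456] v=[-2.3664]
Step 16: x=[2.1268] v=[-2.3753]
Step 17: x=[2.0088] v=[-2.3610]
Step 18: x=[1.8926] v=[-2.3236]
Step 19: x=[1.7794] v=[-2.2635]
Step 20: x=[1.6703] v=[-2.1813]
Step 21: x=[1.5664] v=[-2.0778]
Step 22: x=[1.4687] v=[-1.9540]
Step 23: x=[1.3781] v=[-1.8111]
Step 24: x=[1.2956] v=[-1.6505]
Step 25: x=[1.2219] v=[-1.4737]
Step 26: x=[1.1578] v=[-1.2825]
Step 27: x=[1.1039] v=[-1.0788]
Step 28: x=[1.0607] v=[-0.8646]
Step 29: x=[1.0286] v=[-0.6419]
Step 30: x=[1.0080] v=[-0.4129]
Step 31: x=[0.9990] v=[-0.1799]
Step 32: x=[1.0017] v=[0.0548]
First v>=0 after going negative at step 32, time=1.6000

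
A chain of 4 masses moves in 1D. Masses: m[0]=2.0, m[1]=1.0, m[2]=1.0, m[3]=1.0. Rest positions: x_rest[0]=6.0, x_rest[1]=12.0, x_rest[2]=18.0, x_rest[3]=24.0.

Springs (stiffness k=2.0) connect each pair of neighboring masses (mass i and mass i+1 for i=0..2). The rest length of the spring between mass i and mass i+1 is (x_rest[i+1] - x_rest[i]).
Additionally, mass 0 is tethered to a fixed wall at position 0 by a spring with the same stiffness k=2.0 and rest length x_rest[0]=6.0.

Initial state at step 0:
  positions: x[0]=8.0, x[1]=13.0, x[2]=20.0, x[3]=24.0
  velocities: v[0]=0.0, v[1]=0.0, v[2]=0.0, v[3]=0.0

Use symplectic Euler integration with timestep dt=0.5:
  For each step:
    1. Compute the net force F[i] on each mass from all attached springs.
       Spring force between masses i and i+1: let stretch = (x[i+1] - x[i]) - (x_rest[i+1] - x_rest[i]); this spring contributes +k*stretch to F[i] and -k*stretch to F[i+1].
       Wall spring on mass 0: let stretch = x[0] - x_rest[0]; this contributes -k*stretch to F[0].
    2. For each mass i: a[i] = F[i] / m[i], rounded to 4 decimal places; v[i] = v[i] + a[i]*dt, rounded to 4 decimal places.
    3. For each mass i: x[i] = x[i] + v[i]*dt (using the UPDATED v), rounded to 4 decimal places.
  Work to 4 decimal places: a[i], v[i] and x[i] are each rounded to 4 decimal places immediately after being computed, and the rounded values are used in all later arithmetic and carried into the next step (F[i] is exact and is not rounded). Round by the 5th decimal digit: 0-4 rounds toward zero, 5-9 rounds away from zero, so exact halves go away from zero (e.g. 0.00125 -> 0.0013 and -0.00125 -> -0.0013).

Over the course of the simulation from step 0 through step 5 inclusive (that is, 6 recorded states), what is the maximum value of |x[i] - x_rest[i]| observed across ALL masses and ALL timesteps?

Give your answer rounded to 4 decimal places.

Step 0: x=[8.0000 13.0000 20.0000 24.0000] v=[0.0000 0.0000 0.0000 0.0000]
Step 1: x=[7.2500 14.0000 18.5000 25.0000] v=[-1.5000 2.0000 -3.0000 2.0000]
Step 2: x=[6.3750 13.8750 18.0000 25.7500] v=[-1.7500 -0.2500 -1.0000 1.5000]
Step 3: x=[5.7813 12.0625 19.3125 25.6250] v=[-1.1875 -3.6250 2.6250 -0.2500]
Step 4: x=[5.3125 10.7344 20.1563 25.3438] v=[-0.9376 -2.6562 1.6875 -0.5625]
Step 5: x=[4.8711 11.4063 18.8829 25.4688] v=[-0.8829 1.3438 -2.5469 0.2500]
Max displacement = 2.1563

Answer: 2.1563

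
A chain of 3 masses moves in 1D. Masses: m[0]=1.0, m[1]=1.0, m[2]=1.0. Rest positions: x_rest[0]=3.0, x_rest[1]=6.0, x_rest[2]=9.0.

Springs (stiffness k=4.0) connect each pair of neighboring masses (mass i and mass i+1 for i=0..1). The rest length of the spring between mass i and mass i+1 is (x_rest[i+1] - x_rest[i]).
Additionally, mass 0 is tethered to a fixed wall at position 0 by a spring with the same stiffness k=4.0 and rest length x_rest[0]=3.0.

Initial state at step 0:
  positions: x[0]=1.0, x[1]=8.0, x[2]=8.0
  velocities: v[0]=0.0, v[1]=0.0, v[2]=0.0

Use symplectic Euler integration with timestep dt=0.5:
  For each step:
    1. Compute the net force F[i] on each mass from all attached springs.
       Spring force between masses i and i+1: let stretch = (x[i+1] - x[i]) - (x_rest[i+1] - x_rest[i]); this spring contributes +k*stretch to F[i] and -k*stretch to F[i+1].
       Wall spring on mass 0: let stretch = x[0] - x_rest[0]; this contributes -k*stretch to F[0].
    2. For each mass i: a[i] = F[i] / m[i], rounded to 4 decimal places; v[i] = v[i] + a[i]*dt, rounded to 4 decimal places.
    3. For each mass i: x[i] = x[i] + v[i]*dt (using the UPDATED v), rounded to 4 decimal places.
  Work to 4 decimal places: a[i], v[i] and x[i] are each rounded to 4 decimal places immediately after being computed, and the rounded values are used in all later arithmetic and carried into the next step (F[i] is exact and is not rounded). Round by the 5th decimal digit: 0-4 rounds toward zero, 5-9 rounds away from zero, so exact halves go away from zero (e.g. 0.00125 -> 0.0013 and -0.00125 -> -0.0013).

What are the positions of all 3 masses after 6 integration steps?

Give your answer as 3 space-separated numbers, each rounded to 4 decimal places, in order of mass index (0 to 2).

Answer: 5.0000 4.0000 10.0000

Derivation:
Step 0: x=[1.0000 8.0000 8.0000] v=[0.0000 0.0000 0.0000]
Step 1: x=[7.0000 1.0000 11.0000] v=[12.0000 -14.0000 6.0000]
Step 2: x=[0.0000 10.0000 7.0000] v=[-14.0000 18.0000 -8.0000]
Step 3: x=[3.0000 6.0000 9.0000] v=[6.0000 -8.0000 4.0000]
Step 4: x=[6.0000 2.0000 11.0000] v=[6.0000 -8.0000 4.0000]
Step 5: x=[-1.0000 11.0000 7.0000] v=[-14.0000 18.0000 -8.0000]
Step 6: x=[5.0000 4.0000 10.0000] v=[12.0000 -14.0000 6.0000]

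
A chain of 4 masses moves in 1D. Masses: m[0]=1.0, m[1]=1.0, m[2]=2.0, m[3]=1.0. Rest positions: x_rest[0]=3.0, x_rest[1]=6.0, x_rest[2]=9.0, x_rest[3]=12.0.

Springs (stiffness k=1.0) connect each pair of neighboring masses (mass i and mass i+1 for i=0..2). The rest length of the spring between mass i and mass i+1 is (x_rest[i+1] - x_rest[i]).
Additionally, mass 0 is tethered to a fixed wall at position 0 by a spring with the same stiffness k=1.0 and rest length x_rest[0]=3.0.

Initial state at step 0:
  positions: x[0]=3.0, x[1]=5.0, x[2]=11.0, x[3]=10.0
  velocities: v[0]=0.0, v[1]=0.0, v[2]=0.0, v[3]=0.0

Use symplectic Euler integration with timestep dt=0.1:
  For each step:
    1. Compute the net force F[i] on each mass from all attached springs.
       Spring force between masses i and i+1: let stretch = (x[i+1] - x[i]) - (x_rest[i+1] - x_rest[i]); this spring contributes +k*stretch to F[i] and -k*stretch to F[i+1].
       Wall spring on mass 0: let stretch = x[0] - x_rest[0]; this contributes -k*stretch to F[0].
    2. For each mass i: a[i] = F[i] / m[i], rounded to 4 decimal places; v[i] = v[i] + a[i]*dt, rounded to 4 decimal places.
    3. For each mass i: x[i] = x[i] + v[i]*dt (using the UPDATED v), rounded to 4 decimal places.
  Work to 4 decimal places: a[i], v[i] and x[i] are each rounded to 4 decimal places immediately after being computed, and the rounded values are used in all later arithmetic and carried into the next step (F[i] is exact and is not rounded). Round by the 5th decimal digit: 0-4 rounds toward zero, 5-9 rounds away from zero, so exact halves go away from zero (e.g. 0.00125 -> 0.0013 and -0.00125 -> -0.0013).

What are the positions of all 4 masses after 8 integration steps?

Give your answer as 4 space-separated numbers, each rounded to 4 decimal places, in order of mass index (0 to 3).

Step 0: x=[3.0000 5.0000 11.0000 10.0000] v=[0.0000 0.0000 0.0000 0.0000]
Step 1: x=[2.9900 5.0400 10.9650 10.0400] v=[-0.1000 0.4000 -0.3500 0.4000]
Step 2: x=[2.9706 5.1188 10.8958 10.1193] v=[-0.1940 0.7875 -0.6925 0.7925]
Step 3: x=[2.9430 5.2338 10.7938 10.2363] v=[-0.2762 1.1504 -1.0202 1.1702]
Step 4: x=[2.9089 5.3815 10.6612 10.3889] v=[-0.3414 1.4773 -1.3261 1.5260]
Step 5: x=[2.8704 5.5573 10.5008 10.5742] v=[-0.3850 1.7580 -1.6037 1.8532]
Step 6: x=[2.8301 5.7557 10.3161 10.7888] v=[-0.4034 1.9837 -1.8472 2.1459]
Step 7: x=[2.7907 5.9704 10.1109 11.0287] v=[-0.3939 2.1472 -2.0516 2.3986]
Step 8: x=[2.7552 6.1947 9.8896 11.2894] v=[-0.3550 2.2433 -2.2127 2.6068]

Answer: 2.7552 6.1947 9.8896 11.2894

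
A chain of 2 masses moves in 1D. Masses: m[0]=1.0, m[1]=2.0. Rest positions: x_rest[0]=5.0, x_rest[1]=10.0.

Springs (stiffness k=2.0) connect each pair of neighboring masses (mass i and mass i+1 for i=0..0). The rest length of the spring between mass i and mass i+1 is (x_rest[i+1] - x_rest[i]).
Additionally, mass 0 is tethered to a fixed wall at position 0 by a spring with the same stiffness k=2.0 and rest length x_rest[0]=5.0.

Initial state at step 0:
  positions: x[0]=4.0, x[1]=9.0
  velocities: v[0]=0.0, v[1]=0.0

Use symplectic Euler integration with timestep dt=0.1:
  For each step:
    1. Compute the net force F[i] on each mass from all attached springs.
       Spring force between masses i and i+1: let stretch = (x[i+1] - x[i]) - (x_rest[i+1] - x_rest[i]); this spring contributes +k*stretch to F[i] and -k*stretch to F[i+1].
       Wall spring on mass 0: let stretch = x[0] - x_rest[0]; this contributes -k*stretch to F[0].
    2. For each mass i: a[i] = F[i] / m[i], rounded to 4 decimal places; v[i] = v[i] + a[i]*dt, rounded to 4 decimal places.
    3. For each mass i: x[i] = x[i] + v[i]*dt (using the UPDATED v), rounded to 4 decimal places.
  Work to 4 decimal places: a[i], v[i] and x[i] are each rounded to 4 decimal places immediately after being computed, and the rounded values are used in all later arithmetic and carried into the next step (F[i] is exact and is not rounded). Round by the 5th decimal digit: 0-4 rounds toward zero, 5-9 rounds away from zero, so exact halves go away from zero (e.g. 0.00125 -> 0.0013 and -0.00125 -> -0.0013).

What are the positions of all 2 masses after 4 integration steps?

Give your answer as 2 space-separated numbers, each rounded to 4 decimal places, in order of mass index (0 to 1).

Answer: 4.1882 9.0029

Derivation:
Step 0: x=[4.0000 9.0000] v=[0.0000 0.0000]
Step 1: x=[4.0200 9.0000] v=[0.2000 0.0000]
Step 2: x=[4.0592 9.0002] v=[0.3920 0.0020]
Step 3: x=[4.1160 9.0010] v=[0.5684 0.0079]
Step 4: x=[4.1882 9.0029] v=[0.7222 0.0194]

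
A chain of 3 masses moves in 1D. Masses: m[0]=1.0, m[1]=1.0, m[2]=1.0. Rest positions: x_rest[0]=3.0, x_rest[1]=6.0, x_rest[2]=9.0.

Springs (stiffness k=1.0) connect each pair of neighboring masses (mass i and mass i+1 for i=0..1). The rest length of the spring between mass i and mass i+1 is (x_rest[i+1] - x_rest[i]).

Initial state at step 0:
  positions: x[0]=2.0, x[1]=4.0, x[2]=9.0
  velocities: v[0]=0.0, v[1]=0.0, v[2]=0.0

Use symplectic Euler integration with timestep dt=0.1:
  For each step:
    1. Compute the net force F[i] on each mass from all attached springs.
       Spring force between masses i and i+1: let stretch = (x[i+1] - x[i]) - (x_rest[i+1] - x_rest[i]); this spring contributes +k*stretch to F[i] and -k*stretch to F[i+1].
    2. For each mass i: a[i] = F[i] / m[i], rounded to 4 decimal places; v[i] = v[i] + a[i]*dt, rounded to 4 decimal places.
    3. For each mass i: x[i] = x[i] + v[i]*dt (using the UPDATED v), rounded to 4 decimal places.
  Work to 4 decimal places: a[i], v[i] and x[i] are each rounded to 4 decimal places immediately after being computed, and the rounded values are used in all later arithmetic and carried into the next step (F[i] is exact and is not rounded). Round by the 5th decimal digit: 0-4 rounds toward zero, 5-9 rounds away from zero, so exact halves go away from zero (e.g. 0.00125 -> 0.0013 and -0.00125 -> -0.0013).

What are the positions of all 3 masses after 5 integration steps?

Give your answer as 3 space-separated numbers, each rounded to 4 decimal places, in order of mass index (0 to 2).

Answer: 1.8636 4.4193 8.7171

Derivation:
Step 0: x=[2.0000 4.0000 9.0000] v=[0.0000 0.0000 0.0000]
Step 1: x=[1.9900 4.0300 8.9800] v=[-0.1000 0.3000 -0.2000]
Step 2: x=[1.9704 4.0891 8.9405] v=[-0.1960 0.5910 -0.3950]
Step 3: x=[1.9420 4.1755 8.8825] v=[-0.2841 0.8643 -0.5801]
Step 4: x=[1.9059 4.2867 8.8074] v=[-0.3608 1.1117 -0.7508]
Step 5: x=[1.8636 4.4193 8.7171] v=[-0.4227 1.3257 -0.9029]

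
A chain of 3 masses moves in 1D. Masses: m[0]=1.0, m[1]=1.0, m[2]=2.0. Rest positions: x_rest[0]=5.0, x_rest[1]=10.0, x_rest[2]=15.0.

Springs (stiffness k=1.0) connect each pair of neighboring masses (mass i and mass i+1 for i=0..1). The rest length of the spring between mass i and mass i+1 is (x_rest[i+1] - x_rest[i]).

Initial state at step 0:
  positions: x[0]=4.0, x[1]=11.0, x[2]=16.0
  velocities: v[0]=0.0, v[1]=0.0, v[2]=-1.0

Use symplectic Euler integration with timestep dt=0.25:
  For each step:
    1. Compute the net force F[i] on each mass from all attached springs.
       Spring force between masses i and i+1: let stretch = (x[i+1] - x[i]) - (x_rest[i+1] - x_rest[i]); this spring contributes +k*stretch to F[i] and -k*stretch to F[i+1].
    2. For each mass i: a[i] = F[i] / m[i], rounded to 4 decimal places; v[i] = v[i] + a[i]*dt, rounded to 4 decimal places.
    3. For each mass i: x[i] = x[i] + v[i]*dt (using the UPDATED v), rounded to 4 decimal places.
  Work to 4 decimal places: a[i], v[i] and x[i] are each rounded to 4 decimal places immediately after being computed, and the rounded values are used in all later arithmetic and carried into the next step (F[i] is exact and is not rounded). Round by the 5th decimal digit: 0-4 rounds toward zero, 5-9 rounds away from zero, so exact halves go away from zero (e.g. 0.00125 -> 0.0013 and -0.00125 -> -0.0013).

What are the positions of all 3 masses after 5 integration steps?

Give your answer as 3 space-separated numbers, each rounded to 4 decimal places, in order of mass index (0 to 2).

Step 0: x=[4.0000 11.0000 16.0000] v=[0.0000 0.0000 -1.0000]
Step 1: x=[4.1250 10.8750 15.7500] v=[0.5000 -0.5000 -1.0000]
Step 2: x=[4.3594 10.6328 15.5039] v=[0.9375 -0.9688 -0.9844]
Step 3: x=[4.6734 10.3030 15.2618] v=[1.2559 -1.3194 -0.9683]
Step 4: x=[5.0267 9.9312 15.0210] v=[1.4133 -1.4871 -0.9632]
Step 5: x=[5.3741 9.5710 14.7774] v=[1.3894 -1.4408 -0.9744]

Answer: 5.3741 9.5710 14.7774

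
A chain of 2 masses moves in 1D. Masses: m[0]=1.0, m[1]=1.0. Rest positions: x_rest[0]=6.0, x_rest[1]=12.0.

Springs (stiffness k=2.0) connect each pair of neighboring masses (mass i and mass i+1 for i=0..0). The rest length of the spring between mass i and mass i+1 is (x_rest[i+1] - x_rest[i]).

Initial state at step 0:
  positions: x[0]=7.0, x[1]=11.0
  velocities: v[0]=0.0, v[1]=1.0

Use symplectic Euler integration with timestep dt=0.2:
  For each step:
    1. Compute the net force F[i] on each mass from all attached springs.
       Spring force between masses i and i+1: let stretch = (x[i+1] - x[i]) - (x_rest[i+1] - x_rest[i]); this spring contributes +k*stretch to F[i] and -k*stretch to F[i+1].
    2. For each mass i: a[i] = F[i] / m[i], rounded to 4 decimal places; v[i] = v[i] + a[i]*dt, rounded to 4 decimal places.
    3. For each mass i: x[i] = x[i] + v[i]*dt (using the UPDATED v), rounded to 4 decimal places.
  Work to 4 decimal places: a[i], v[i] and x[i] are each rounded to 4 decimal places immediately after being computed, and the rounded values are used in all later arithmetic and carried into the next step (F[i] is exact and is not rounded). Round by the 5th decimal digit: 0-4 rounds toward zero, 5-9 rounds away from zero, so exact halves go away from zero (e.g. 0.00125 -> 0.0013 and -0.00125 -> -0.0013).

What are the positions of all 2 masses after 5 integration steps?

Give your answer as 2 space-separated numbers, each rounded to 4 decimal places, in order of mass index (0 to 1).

Step 0: x=[7.0000 11.0000] v=[0.0000 1.0000]
Step 1: x=[6.8400 11.3600] v=[-0.8000 1.8000]
Step 2: x=[6.5616 11.8384] v=[-1.3920 2.3920]
Step 3: x=[6.2253 12.3747] v=[-1.6813 2.6813]
Step 4: x=[5.9010 12.8990] v=[-1.6215 2.6215]
Step 5: x=[5.6565 13.3435] v=[-1.2223 2.2223]

Answer: 5.6565 13.3435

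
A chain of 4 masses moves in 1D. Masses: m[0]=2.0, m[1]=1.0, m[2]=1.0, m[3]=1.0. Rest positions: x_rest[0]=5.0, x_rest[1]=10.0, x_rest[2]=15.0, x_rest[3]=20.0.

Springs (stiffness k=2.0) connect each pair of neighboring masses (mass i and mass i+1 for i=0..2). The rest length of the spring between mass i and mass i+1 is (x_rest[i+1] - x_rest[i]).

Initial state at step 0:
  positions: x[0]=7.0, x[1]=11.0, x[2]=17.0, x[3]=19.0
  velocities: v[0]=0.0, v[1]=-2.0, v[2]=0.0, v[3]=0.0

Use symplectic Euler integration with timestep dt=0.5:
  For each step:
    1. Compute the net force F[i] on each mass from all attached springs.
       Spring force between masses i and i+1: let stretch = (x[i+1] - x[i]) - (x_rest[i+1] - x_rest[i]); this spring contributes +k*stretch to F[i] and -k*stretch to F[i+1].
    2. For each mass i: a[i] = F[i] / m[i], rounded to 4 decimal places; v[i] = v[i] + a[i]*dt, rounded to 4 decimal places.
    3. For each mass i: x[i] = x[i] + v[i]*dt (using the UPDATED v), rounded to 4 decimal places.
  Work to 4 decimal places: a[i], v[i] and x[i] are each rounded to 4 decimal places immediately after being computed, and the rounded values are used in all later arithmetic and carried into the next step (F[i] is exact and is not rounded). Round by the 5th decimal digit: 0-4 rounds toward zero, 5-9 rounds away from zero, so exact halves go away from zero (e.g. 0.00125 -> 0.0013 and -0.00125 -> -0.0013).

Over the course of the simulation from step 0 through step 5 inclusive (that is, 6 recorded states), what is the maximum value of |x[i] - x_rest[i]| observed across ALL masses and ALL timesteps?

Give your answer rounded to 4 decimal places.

Answer: 2.0157

Derivation:
Step 0: x=[7.0000 11.0000 17.0000 19.0000] v=[0.0000 -2.0000 0.0000 0.0000]
Step 1: x=[6.7500 11.0000 15.0000 20.5000] v=[-0.5000 0.0000 -4.0000 3.0000]
Step 2: x=[6.3125 10.8750 13.7500 21.7500] v=[-0.8750 -0.2500 -2.5000 2.5000]
Step 3: x=[5.7656 9.9063 15.0625 21.5000] v=[-1.0938 -1.9375 2.6250 -0.5000]
Step 4: x=[5.0039 9.4453 17.0157 20.5313] v=[-1.5235 -0.9220 3.9063 -1.9375]
Step 5: x=[4.1025 10.5488 16.9415 20.3048] v=[-1.8028 2.2070 -0.1485 -0.4531]
Max displacement = 2.0157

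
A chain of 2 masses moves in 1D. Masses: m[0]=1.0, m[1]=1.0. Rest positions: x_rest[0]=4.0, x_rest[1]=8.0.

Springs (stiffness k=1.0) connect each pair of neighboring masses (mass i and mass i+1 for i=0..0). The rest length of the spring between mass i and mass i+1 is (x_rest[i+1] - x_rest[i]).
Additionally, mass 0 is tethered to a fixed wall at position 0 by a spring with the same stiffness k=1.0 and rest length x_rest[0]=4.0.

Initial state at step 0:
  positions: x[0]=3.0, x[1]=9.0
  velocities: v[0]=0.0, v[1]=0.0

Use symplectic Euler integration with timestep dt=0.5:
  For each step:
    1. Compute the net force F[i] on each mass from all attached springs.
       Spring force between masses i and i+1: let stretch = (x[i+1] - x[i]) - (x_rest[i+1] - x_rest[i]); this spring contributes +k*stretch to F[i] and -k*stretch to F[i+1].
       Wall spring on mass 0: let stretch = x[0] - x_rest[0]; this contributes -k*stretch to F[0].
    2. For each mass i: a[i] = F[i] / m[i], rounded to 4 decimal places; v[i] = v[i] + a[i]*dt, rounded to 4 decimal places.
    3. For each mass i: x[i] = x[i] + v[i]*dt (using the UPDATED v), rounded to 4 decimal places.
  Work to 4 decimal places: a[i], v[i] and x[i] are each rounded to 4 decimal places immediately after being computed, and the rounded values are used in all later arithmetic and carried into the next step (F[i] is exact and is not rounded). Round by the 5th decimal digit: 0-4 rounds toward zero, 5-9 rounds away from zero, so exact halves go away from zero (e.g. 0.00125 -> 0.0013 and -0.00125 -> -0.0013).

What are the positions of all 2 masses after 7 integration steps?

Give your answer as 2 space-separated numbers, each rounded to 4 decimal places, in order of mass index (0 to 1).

Answer: 2.6020 8.5989

Derivation:
Step 0: x=[3.0000 9.0000] v=[0.0000 0.0000]
Step 1: x=[3.7500 8.5000] v=[1.5000 -1.0000]
Step 2: x=[4.7500 7.8125] v=[2.0000 -1.3750]
Step 3: x=[5.3282 7.3594] v=[1.1563 -0.9063]
Step 4: x=[5.0821 7.3985] v=[-0.4922 0.0781]
Step 5: x=[4.1446 7.8585] v=[-1.8751 0.9199]
Step 6: x=[3.0994 8.3900] v=[-2.0905 1.0630]
Step 7: x=[2.6020 8.5989] v=[-0.9949 0.4177]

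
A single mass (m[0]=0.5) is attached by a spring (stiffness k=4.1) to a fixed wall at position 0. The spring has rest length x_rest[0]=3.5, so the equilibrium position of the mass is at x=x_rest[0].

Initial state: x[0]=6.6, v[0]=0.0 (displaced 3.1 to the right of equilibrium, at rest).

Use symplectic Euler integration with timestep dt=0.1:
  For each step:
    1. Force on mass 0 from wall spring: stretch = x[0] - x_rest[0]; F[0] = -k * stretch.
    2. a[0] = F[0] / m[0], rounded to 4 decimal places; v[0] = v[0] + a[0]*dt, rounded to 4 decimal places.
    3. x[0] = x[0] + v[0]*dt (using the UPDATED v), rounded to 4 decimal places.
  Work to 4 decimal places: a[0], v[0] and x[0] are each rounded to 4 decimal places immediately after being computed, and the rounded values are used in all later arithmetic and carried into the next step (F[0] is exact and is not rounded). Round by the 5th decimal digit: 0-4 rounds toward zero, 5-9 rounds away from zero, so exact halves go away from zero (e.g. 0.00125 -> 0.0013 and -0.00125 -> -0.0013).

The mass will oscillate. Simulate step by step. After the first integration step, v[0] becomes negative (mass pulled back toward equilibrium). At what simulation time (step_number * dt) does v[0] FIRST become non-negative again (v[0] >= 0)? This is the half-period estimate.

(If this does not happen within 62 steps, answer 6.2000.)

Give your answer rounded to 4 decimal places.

Answer: 1.1000

Derivation:
Step 0: x=[6.6000] v=[0.0000]
Step 1: x=[6.3458] v=[-2.5420]
Step 2: x=[5.8582] v=[-4.8756]
Step 3: x=[5.1773] v=[-6.8093]
Step 4: x=[4.3588] v=[-8.1847]
Step 5: x=[3.4699] v=[-8.8889]
Step 6: x=[2.5835] v=[-8.8642]
Step 7: x=[1.7722] v=[-8.1127]
Step 8: x=[1.1026] v=[-6.6959]
Step 9: x=[0.6296] v=[-4.7300]
Step 10: x=[0.3920] v=[-2.3763]
Step 11: x=[0.4092] v=[0.1723]
First v>=0 after going negative at step 11, time=1.1000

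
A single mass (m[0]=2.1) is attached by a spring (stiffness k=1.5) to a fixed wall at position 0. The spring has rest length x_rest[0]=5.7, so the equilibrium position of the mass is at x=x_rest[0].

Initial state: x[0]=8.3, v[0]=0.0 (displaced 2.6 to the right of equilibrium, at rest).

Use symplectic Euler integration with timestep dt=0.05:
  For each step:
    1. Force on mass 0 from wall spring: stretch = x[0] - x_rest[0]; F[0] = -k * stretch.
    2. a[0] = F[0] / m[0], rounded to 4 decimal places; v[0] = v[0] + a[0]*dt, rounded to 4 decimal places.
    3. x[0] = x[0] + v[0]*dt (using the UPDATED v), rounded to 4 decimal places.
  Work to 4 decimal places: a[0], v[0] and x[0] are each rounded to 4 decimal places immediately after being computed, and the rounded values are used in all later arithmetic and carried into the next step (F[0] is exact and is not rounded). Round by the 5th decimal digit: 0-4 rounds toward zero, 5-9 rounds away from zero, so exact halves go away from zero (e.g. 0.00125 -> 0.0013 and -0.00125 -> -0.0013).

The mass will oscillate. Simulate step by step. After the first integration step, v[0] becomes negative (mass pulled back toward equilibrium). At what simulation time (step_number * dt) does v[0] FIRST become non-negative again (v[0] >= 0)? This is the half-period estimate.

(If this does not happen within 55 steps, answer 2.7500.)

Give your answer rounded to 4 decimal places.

Answer: 2.7500

Derivation:
Step 0: x=[8.3000] v=[0.0000]
Step 1: x=[8.2954] v=[-0.0929]
Step 2: x=[8.2861] v=[-0.1856]
Step 3: x=[8.2722] v=[-0.2780]
Step 4: x=[8.2537] v=[-0.3699]
Step 5: x=[8.2306] v=[-0.4611]
Step 6: x=[8.2030] v=[-0.5515]
Step 7: x=[8.1710] v=[-0.6409]
Step 8: x=[8.1345] v=[-0.7292]
Step 9: x=[8.0937] v=[-0.8161]
Step 10: x=[8.0486] v=[-0.9016]
Step 11: x=[7.9993] v=[-0.9855]
Step 12: x=[7.9459] v=[-1.0676]
Step 13: x=[7.8885] v=[-1.1478]
Step 14: x=[7.8272] v=[-1.2260]
Step 15: x=[7.7621] v=[-1.3020]
Step 16: x=[7.6933] v=[-1.3756]
Step 17: x=[7.6210] v=[-1.4468]
Step 18: x=[7.5452] v=[-1.5154]
Step 19: x=[7.4661] v=[-1.5813]
Step 20: x=[7.3839] v=[-1.6444]
Step 21: x=[7.2987] v=[-1.7045]
Step 22: x=[7.2106] v=[-1.7616]
Step 23: x=[7.1198] v=[-1.8156]
Step 24: x=[7.0265] v=[-1.8663]
Step 25: x=[6.9308] v=[-1.9137]
Step 26: x=[6.8329] v=[-1.9577]
Step 27: x=[6.7330] v=[-1.9982]
Step 28: x=[6.6312] v=[-2.0351]
Step 29: x=[6.5278] v=[-2.0684]
Step 30: x=[6.4229] v=[-2.0980]
Step 31: x=[6.3167] v=[-2.1238]
Step 32: x=[6.2094] v=[-2.1458]
Step 33: x=[6.1012] v=[-2.1640]
Step 34: x=[5.9923] v=[-2.1783]
Step 35: x=[5.8829] v=[-2.1887]
Step 36: x=[5.7731] v=[-2.1952]
Step 37: x=[5.6632] v=[-2.1978]
Step 38: x=[5.5534] v=[-2.1965]
Step 39: x=[5.4438] v=[-2.1913]
Step 40: x=[5.3347] v=[-2.1822]
Step 41: x=[5.2262] v=[-2.1692]
Step 42: x=[5.1186] v=[-2.1523]
Step 43: x=[5.0120] v=[-2.1315]
Step 44: x=[4.9067] v=[-2.1069]
Step 45: x=[4.8028] v=[-2.0786]
Step 46: x=[4.7005] v=[-2.0466]
Step 47: x=[4.6000] v=[-2.0109]
Step 48: x=[4.5014] v=[-1.9716]
Step 49: x=[4.4050] v=[-1.9288]
Step 50: x=[4.3109] v=[-1.8826]
Step 51: x=[4.2193] v=[-1.8330]
Step 52: x=[4.1303] v=[-1.7801]
Step 53: x=[4.0441] v=[-1.7240]
Step 54: x=[3.9609] v=[-1.6649]
Step 55: x=[3.8808] v=[-1.6028]
v[0] did not become non-negative within 55 steps; using fallback time=2.7500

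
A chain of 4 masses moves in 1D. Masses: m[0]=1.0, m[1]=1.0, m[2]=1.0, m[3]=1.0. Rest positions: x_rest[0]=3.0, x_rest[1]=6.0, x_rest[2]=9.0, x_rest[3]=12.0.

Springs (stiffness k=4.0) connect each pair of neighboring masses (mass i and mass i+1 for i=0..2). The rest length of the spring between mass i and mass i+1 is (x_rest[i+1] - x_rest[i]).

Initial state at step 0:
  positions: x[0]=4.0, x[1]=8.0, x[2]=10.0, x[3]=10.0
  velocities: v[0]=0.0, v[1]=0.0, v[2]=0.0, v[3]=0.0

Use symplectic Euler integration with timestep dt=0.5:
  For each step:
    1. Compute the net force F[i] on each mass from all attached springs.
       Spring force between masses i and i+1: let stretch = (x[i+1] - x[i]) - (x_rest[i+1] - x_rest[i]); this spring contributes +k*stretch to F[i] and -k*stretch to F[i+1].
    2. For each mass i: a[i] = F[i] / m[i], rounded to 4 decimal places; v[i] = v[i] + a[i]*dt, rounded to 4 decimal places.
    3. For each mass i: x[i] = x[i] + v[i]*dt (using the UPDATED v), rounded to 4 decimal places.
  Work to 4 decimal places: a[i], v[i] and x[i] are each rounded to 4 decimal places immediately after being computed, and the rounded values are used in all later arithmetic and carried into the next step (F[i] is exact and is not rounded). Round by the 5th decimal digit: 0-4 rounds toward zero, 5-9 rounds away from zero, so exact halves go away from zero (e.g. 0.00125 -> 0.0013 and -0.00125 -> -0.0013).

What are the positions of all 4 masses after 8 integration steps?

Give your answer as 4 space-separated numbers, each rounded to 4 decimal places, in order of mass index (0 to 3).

Step 0: x=[4.0000 8.0000 10.0000 10.0000] v=[0.0000 0.0000 0.0000 0.0000]
Step 1: x=[5.0000 6.0000 8.0000 13.0000] v=[2.0000 -4.0000 -4.0000 6.0000]
Step 2: x=[4.0000 5.0000 9.0000 14.0000] v=[-2.0000 -2.0000 2.0000 2.0000]
Step 3: x=[1.0000 7.0000 11.0000 13.0000] v=[-6.0000 4.0000 4.0000 -2.0000]
Step 4: x=[1.0000 7.0000 11.0000 13.0000] v=[0.0000 0.0000 0.0000 0.0000]
Step 5: x=[4.0000 5.0000 9.0000 14.0000] v=[6.0000 -4.0000 -4.0000 2.0000]
Step 6: x=[5.0000 6.0000 8.0000 13.0000] v=[2.0000 2.0000 -2.0000 -2.0000]
Step 7: x=[4.0000 8.0000 10.0000 10.0000] v=[-2.0000 4.0000 4.0000 -6.0000]
Step 8: x=[4.0000 8.0000 10.0000 10.0000] v=[0.0000 0.0000 0.0000 0.0000]

Answer: 4.0000 8.0000 10.0000 10.0000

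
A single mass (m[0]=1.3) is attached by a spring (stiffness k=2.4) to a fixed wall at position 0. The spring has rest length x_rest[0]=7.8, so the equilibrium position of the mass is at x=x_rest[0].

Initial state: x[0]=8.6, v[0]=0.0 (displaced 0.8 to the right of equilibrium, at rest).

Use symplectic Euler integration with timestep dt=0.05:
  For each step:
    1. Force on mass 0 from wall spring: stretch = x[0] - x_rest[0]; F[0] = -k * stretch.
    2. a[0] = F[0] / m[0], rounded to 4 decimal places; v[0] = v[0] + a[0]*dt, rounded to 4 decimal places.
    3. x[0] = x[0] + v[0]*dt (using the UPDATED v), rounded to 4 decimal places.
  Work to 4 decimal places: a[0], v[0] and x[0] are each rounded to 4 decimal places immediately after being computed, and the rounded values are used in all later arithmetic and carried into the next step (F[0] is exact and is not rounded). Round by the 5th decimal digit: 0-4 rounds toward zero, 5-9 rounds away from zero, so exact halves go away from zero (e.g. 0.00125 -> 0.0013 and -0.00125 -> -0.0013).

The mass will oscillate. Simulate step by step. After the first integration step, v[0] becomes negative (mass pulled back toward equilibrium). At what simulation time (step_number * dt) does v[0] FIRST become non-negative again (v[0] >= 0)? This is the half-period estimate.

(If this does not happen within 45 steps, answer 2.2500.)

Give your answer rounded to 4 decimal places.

Step 0: x=[8.6000] v=[0.0000]
Step 1: x=[8.5963] v=[-0.0738]
Step 2: x=[8.5889] v=[-0.1473]
Step 3: x=[8.5779] v=[-0.2201]
Step 4: x=[8.5633] v=[-0.2919]
Step 5: x=[8.5452] v=[-0.3624]
Step 6: x=[8.5236] v=[-0.4312]
Step 7: x=[8.4987] v=[-0.4980]
Step 8: x=[8.4706] v=[-0.5625]
Step 9: x=[8.4394] v=[-0.6244]
Step 10: x=[8.4052] v=[-0.6834]
Step 11: x=[8.3682] v=[-0.7393]
Step 12: x=[8.3286] v=[-0.7918]
Step 13: x=[8.2866] v=[-0.8406]
Step 14: x=[8.2423] v=[-0.8855]
Step 15: x=[8.1960] v=[-0.9263]
Step 16: x=[8.1479] v=[-0.9629]
Step 17: x=[8.0982] v=[-0.9950]
Step 18: x=[8.0471] v=[-1.0225]
Step 19: x=[7.9948] v=[-1.0453]
Step 20: x=[7.9416] v=[-1.0633]
Step 21: x=[7.8878] v=[-1.0764]
Step 22: x=[7.8336] v=[-1.0845]
Step 23: x=[7.7792] v=[-1.0876]
Step 24: x=[7.7249] v=[-1.0857]
Step 25: x=[7.6710] v=[-1.0788]
Step 26: x=[7.6177] v=[-1.0669]
Step 27: x=[7.5652] v=[-1.0501]
Step 28: x=[7.5138] v=[-1.0284]
Step 29: x=[7.4637] v=[-1.0020]
Step 30: x=[7.4152] v=[-0.9710]
Step 31: x=[7.3684] v=[-0.9355]
Step 32: x=[7.3236] v=[-0.8957]
Step 33: x=[7.2810] v=[-0.8517]
Step 34: x=[7.2408] v=[-0.8038]
Step 35: x=[7.2032] v=[-0.7522]
Step 36: x=[7.1683] v=[-0.6971]
Step 37: x=[7.1364] v=[-0.6388]
Step 38: x=[7.1075] v=[-0.5775]
Step 39: x=[7.0818] v=[-0.5136]
Step 40: x=[7.0594] v=[-0.4473]
Step 41: x=[7.0405] v=[-0.3789]
Step 42: x=[7.0251] v=[-0.3088]
Step 43: x=[7.0132] v=[-0.2373]
Step 44: x=[7.0050] v=[-0.1647]
Step 45: x=[7.0004] v=[-0.0913]
v[0] did not become non-negative within 45 steps; using fallback time=2.2500

Answer: 2.2500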